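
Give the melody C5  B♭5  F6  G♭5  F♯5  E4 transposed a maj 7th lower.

C5 down a major seventh is Db4.
A major seventh down from Bb5 gives Cb5.
A major seventh down from F6 gives Gb5.
Gb5: a seventh down reaches A, and 11 semitones makes it Abb4.
A major seventh down from F#5 gives G4.
A major seventh down from E4 gives F3.

Db4 Cb5 Gb5 Abb4 G4 F3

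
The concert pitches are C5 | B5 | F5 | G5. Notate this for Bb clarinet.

Written C4 sounds as Bb3 on the Bb clarinet, so concert pitches are written a major second up.
C5 becomes D5
B5 becomes C#6
F5 becomes G5
G5 becomes A5

D5 C#6 G5 A5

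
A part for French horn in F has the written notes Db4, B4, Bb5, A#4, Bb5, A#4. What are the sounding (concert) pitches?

Written C4 on the French horn in F sounds as F3, a perfect fifth lower; apply that shift to every note.
Db4 → Gb3
B4 → E4
Bb5 → Eb5
A#4 → D#4
Bb5 → Eb5
A#4 → D#4

Gb3 E4 Eb5 D#4 Eb5 D#4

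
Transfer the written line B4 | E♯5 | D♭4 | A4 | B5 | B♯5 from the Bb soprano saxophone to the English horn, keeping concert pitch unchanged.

E5 A#5 Gb4 D5 E6 E#6

First find concert pitch: the Bb soprano saxophone sounds a major second below written, so B4 E♯5 D♭4 A4 B5 B♯5 sounds A4 D#5 Cb4 G4 A5 A#5.
Then write for English horn: it sounds a perfect fifth below written, so the part must be a perfect fifth above concert.
A4 → E5
D#5 → A#5
Cb4 → Gb4
G4 → D5
A5 → E6
A#5 → E#6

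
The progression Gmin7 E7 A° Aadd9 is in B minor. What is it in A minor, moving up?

Fmin7 D7 G° Gadd9

B minor up to A minor is a minor seventh; each chord root moves by that interval while the quality stays the same.
Gmin7: root G up a minor seventh → F, giving Fmin7.
E7: root E up a minor seventh → D, giving D7.
A°: root A up a minor seventh → G, giving G°.
Aadd9: root A up a minor seventh → G, giving Gadd9.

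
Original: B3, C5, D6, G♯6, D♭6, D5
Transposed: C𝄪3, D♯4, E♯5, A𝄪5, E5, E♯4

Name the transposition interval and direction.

down a diminished seventh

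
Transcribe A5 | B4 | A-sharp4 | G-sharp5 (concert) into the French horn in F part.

The French horn in F sounds a perfect fifth below written, so the written part must be a perfect fifth above concert — transpose each note up.
A5 → E6
B4 → F#5
A#4 → E#5
G#5 → D#6

E6 F#5 E#5 D#6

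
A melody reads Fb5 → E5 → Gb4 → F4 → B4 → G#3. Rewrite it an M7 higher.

Eb6 D#6 F5 E5 A#5 F##4

A major seventh up from Fb5 gives Eb6.
E5 up a major seventh is D#6.
Gb4: a seventh up reaches F, and 11 semitones makes it F5.
F4: a seventh up reaches E, and 11 semitones makes it E5.
B4: a seventh up reaches A, and 11 semitones makes it A#5.
G#3: a seventh up reaches F, and 11 semitones makes it F##4.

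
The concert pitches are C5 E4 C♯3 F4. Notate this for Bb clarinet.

The Bb clarinet sounds a major second below written, so the written part must be a major second above concert — transpose each note up.
C5 gives D5
E4 gives F#4
C#3 gives D#3
F4 gives G4

D5 F#4 D#3 G4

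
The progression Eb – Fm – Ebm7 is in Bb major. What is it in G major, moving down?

C Dm Cm7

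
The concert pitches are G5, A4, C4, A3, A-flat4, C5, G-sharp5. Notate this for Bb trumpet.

A5 B4 D4 B3 Bb4 D5 A#5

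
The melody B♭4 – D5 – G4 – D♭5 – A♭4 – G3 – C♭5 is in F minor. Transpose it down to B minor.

From F down to B is a diminished fifth; apply that to each pitch.
Bb4 becomes E4
D5 becomes G#4
G4 becomes C#4
Db5 becomes G4
Ab4 becomes D4
G3 becomes C#3
Cb5 becomes F4

E4 G#4 C#4 G4 D4 C#3 F4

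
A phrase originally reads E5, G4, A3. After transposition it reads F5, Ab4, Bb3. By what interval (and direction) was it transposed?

Take the first pair: E5 → F5. E to F spans 2 letter names, so the interval is some kind of second.
E5 to F5 is 1 semitone, which makes it a minor second; the second version is higher, so the direction is up.
Checking another pair — A3 → Bb3 — gives the same interval.

up a minor second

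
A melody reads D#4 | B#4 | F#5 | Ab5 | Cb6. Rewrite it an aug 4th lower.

D#4 → A3
B#4 → F#4
F#5 → C5
Ab5 → Ebb5
Cb6 → Gbb5

A3 F#4 C5 Ebb5 Gbb5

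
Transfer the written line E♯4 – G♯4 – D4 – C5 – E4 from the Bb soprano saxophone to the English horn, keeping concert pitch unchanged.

First find concert pitch: the Bb soprano saxophone sounds a major second below written, so E♯4 G♯4 D4 C5 E4 sounds D#4 F#4 C4 Bb4 D4.
Then write for English horn: it sounds a perfect fifth below written, so the part must be a perfect fifth above concert.
D#4 → A#4
F#4 → C#5
C4 → G4
Bb4 → F5
D4 → A4

A#4 C#5 G4 F5 A4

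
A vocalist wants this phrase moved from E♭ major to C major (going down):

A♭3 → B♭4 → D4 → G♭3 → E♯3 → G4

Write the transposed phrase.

F3 G4 B3 Eb3 C##3 E4

From E♭ down to C is a minor third; apply that to each pitch.
Ab3 -> F3
Bb4 -> G4
D4 -> B3
Gb3 -> Eb3
E#3 -> C##3
G4 -> E4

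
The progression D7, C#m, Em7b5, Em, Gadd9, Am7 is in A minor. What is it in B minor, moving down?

E7 D#m F#m7b5 F#m Aadd9 Bm7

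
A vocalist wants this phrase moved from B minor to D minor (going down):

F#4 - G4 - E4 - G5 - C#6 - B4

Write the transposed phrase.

A3 Bb3 G3 Bb4 E5 D4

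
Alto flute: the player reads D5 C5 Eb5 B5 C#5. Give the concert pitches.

A4 G4 Bb4 F#5 G#4

The alto flute sounds a perfect fourth below written, so transpose each written note down a perfect fourth.
D5 → A4
C5 → G4
Eb5 → Bb4
B5 → F#5
C#5 → G#4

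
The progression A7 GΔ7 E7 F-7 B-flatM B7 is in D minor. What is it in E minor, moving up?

D minor up to E minor is a major second; each chord root moves by that interval while the quality stays the same.
A7: root A up a major second → B, giving B7.
GΔ7: root G up a major second → A, giving AΔ7.
E7: root E up a major second → F#, giving F#7.
F-7: root F up a major second → G, giving G-7.
B-flatM: root B-flat up a major second → C, giving CM.
B7: root B up a major second → C#, giving C#7.

B7 AΔ7 F#7 G-7 CM C#7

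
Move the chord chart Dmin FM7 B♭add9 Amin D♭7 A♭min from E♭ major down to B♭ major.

Amin CM7 Fadd9 Emin Ab7 Ebmin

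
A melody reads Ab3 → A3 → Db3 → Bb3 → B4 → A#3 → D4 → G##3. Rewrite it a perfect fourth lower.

A perfect fourth down from Ab3 gives Eb3.
A perfect fourth down from A3 gives E3.
A perfect fourth down from Db3 gives Ab2.
Bb3: a fourth down reaches F, and 5 semitones makes it F3.
B4: a fourth down reaches F, and 5 semitones makes it F#4.
A#3 down a perfect fourth is E#3.
D4: a fourth down reaches A, and 5 semitones makes it A3.
G##3 down a perfect fourth is D##3.

Eb3 E3 Ab2 F3 F#4 E#3 A3 D##3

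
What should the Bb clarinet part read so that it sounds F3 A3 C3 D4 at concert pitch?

G3 B3 D3 E4

The Bb clarinet sounds a major second below written, so the written part must be a major second above concert — transpose each note up.
F3 becomes G3
A3 becomes B3
C3 becomes D3
D4 becomes E4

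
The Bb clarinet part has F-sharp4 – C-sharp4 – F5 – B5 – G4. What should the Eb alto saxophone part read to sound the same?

C#5 G#4 C6 F#6 D5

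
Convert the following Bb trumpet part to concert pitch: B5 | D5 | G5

A5 C5 F5

The Bb trumpet sounds a major second below written, so transpose each written note down a major second.
B5 → A5
D5 → C5
G5 → F5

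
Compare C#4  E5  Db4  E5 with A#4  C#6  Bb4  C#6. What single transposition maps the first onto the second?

Take the first pair: C#4 → A#4. C to A spans 6 letter names, so the interval is some kind of sixth.
C#4 to A#4 is 9 semitones, which makes it a major sixth; the second version is higher, so the direction is up.
Checking another pair — E5 → C#6 — gives the same interval.

up a major sixth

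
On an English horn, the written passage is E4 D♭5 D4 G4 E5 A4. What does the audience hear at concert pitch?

The English horn sounds a perfect fifth below written, so transpose each written note down a perfect fifth.
E4 to A3
Db5 to Gb4
D4 to G3
G4 to C4
E5 to A4
A4 to D4

A3 Gb4 G3 C4 A4 D4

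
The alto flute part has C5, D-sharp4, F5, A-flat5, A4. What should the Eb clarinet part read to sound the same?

First find concert pitch: the alto flute sounds a perfect fourth below written, so C5 D-sharp4 F5 A-flat5 A4 sounds G4 A#3 C5 Eb5 E4.
Then write for Eb clarinet: it sounds a minor third above written, so the part must be a minor third below concert.
G4 → E4
A#3 → F##3
C5 → A4
Eb5 → C5
E4 → C#4

E4 F##3 A4 C5 C#4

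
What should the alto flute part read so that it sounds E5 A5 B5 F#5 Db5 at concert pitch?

A5 D6 E6 B5 Gb5

The alto flute sounds a perfect fourth below written, so the written part must be a perfect fourth above concert — transpose each note up.
E5 gives A5
A5 gives D6
B5 gives E6
F#5 gives B5
Db5 gives Gb5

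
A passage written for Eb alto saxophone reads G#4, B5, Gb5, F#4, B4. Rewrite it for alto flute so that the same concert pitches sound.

First find concert pitch: the Eb alto saxophone sounds a major sixth below written, so G#4 B5 Gb5 F#4 B4 sounds B3 D5 Bbb4 A3 D4.
Then write for alto flute: it sounds a perfect fourth below written, so the part must be a perfect fourth above concert.
B3 → E4
D5 → G5
Bbb4 → Ebb5
A3 → D4
D4 → G4

E4 G5 Ebb5 D4 G4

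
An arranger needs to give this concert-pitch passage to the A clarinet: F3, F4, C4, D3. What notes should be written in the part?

The A clarinet sounds a minor third below written, so the written part must be a minor third above concert — transpose each note up.
F3 gives Ab3
F4 gives Ab4
C4 gives Eb4
D3 gives F3

Ab3 Ab4 Eb4 F3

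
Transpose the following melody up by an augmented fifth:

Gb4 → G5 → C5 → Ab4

D5 D#6 G#5 E5

Gb4: a fifth up reaches D, and 8 semitones makes it D5.
An augmented fifth up from G5 gives D#6.
C5: a fifth up reaches G, and 8 semitones makes it G#5.
Ab4 up an augmented fifth is E5.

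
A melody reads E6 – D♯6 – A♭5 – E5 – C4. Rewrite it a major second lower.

D6 C#6 Gb5 D5 Bb3

E6: a second down reaches D, and 2 semitones makes it D6.
D#6 down a major second is C#6.
Ab5: a second down reaches G, and 2 semitones makes it Gb5.
E5: a second down reaches D, and 2 semitones makes it D5.
A major second down from C4 gives Bb3.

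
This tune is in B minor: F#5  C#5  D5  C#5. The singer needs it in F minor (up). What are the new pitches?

C6 G5 Ab5 G5

From B up to F is a diminished fifth; apply that to each pitch.
F#5 -> C6
C#5 -> G5
D5 -> Ab5
C#5 -> G5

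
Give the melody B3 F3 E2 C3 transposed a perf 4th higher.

E4 Bb3 A2 F3

B3 gives E4
F3 gives Bb3
E2 gives A2
C3 gives F3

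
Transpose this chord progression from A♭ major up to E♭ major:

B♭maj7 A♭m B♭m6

Fmaj7 Ebm Fm6

A♭ major up to E♭ major is a perfect fifth; each chord root moves by that interval while the quality stays the same.
B♭maj7: root B♭ up a perfect fifth → F, giving Fmaj7.
A♭m: root A♭ up a perfect fifth → Eb, giving Ebm.
B♭m6: root B♭ up a perfect fifth → F, giving Fm6.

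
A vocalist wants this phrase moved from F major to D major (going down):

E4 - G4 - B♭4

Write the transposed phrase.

From F down to D is a minor third; apply that to each pitch.
E4 gives C#4
G4 gives E4
Bb4 gives G4

C#4 E4 G4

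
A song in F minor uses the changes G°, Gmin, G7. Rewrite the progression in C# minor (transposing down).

F minor down to C# minor is a diminished fourth; each chord root moves by that interval while the quality stays the same.
G°: root G down a diminished fourth → D#, giving D#°.
Gmin: root G down a diminished fourth → D#, giving D#min.
G7: root G down a diminished fourth → D#, giving D#7.

D#° D#min D#7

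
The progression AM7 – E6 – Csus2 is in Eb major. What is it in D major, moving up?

G#M7 D#6 Bsus2

Eb major up to D major is a major seventh; each chord root moves by that interval while the quality stays the same.
AM7: root A up a major seventh → G#, giving G#M7.
E6: root E up a major seventh → D#, giving D#6.
Csus2: root C up a major seventh → B, giving Bsus2.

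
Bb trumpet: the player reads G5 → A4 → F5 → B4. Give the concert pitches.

Written C4 on the Bb trumpet sounds as Bb3, a major second lower; apply that shift to every note.
G5 gives F5
A4 gives G4
F5 gives Eb5
B4 gives A4

F5 G4 Eb5 A4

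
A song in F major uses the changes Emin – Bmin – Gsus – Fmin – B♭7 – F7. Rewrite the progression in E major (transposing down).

F major down to E major is a minor second; each chord root moves by that interval while the quality stays the same.
Emin: root E down a minor second → D#, giving D#min.
Bmin: root B down a minor second → A#, giving A#min.
Gsus: root G down a minor second → F#, giving F#sus.
Fmin: root F down a minor second → E, giving Emin.
B♭7: root B♭ down a minor second → A, giving A7.
F7: root F down a minor second → E, giving E7.

D#min A#min F#sus Emin A7 E7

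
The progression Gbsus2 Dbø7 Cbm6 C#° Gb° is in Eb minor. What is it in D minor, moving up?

Fsus2 Cø7 Bbm6 B#° F°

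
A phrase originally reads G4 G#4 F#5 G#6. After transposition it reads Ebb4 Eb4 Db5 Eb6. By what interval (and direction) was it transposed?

down an augmented third

From G4 to Ebb4 is 3 letter names — a third of some quality.
Ebb4 to G4 is 5 semitones, which makes it an augmented third; the second version is lower, so the direction is down.
Checking another pair — G#6 → Eb6 — gives the same interval.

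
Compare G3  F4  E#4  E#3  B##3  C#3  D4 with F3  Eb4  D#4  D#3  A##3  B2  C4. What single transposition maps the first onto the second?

down a major second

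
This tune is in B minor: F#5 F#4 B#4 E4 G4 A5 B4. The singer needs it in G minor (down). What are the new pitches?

D5 D4 G#4 C4 Eb4 F5 G4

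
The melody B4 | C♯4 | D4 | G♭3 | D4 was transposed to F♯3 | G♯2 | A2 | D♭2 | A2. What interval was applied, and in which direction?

down a perfect eleventh

From B4 to F#3 is 11 letter names — an eleventh of some quality.
F#3 to B4 is 17 semitones, which makes it a perfect eleventh; the second version is lower, so the direction is down.
Checking another pair — D4 → A2 — gives the same interval.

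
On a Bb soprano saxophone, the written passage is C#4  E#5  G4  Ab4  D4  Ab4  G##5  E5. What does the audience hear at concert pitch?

The Bb soprano saxophone sounds a major second below written, so transpose each written note down a major second.
C#4 to B3
E#5 to D#5
G4 to F4
Ab4 to Gb4
D4 to C4
Ab4 to Gb4
G##5 to F##5
E5 to D5

B3 D#5 F4 Gb4 C4 Gb4 F##5 D5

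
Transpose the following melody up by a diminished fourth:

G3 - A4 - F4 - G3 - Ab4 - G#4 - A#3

Cb4 Db5 Bbb4 Cb4 Dbb5 C5 D4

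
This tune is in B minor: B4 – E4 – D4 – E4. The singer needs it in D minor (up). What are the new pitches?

D5 G4 F4 G4

From B up to D is a minor third; apply that to each pitch.
B4 -> D5
E4 -> G4
D4 -> F4
E4 -> G4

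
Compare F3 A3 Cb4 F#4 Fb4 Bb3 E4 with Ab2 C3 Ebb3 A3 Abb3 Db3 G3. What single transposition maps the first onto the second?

From F3 to Ab2 is 6 letter names — a sixth of some quality.
Ab2 to F3 is 9 semitones, which makes it a major sixth; the second version is lower, so the direction is down.
Checking another pair — E4 → G3 — gives the same interval.

down a major sixth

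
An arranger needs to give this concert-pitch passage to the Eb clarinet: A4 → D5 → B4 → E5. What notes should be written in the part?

The Eb clarinet sounds a minor third above written, so the written part must be a minor third below concert — transpose each note down.
A4 gives F#4
D5 gives B4
B4 gives G#4
E5 gives C#5

F#4 B4 G#4 C#5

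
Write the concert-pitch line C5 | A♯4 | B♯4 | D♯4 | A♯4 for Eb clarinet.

Written C4 sounds as Eb4 on the Eb clarinet, so concert pitches are written a minor third down.
C5 -> A4
A#4 -> F##4
B#4 -> G##4
D#4 -> B#3
A#4 -> F##4

A4 F##4 G##4 B#3 F##4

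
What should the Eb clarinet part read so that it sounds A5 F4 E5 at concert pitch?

F#5 D4 C#5

Written C4 sounds as Eb4 on the Eb clarinet, so concert pitches are written a minor third down.
A5 -> F#5
F4 -> D4
E5 -> C#5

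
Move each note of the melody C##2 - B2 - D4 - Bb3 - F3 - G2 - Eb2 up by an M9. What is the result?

D##3 C#4 E5 C5 G4 A3 F3

C##2: a ninth up reaches D, and 14 semitones makes it D##3.
A major ninth up from B2 gives C#4.
A major ninth up from D4 gives E5.
Bb3 up a major ninth is C5.
F3 up a major ninth is G4.
G2: a ninth up reaches A, and 14 semitones makes it A3.
A major ninth up from Eb2 gives F3.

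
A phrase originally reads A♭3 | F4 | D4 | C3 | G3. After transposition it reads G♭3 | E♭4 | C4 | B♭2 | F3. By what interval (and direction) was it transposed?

down a major second

Take the first pair: Ab3 → Gb3. A to G spans 2 letter names, so the interval is some kind of second.
Gb3 to Ab3 is 2 semitones, which makes it a major second; the second version is lower, so the direction is down.
Checking another pair — G3 → F3 — gives the same interval.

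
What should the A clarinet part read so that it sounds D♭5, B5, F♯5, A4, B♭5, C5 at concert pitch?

Fb5 D6 A5 C5 Db6 Eb5

Written C4 sounds as A3 on the A clarinet, so concert pitches are written a minor third up.
Db5 to Fb5
B5 to D6
F#5 to A5
A4 to C5
Bb5 to Db6
C5 to Eb5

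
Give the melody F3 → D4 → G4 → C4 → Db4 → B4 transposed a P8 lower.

F2 D3 G3 C3 Db3 B3

F3 -> F2
D4 -> D3
G4 -> G3
C4 -> C3
Db4 -> Db3
B4 -> B3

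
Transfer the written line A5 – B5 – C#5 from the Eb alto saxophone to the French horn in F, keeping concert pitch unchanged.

G5 A5 B4

First find concert pitch: the Eb alto saxophone sounds a major sixth below written, so A5 B5 C#5 sounds C5 D5 E4.
Then write for French horn in F: it sounds a perfect fifth below written, so the part must be a perfect fifth above concert.
C5 → G5
D5 → A5
E4 → B4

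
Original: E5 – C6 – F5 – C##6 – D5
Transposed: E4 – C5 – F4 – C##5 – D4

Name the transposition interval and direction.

From E5 to E4 is 8 letter names — an octave of some quality.
E4 to E5 is 12 semitones, which makes it a perfect octave; the second version is lower, so the direction is down.
Checking another pair — D5 → D4 — gives the same interval.

down a perfect octave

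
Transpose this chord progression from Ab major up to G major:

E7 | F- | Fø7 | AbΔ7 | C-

D#7 E- Eø7 GΔ7 B-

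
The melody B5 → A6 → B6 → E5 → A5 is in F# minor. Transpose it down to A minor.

D5 C6 D6 G4 C5

From F# down to A is a major sixth; apply that to each pitch.
B5 -> D5
A6 -> C6
B6 -> D6
E5 -> G4
A5 -> C5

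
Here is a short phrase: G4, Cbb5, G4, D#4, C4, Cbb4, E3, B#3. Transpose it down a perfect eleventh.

G4 down a perfect eleventh is D3.
A perfect eleventh down from Cbb5 gives Gbb3.
A perfect eleventh down from G4 gives D3.
A perfect eleventh down from D#4 gives A#2.
C4: an eleventh down reaches G, and 17 semitones makes it G2.
Cbb4: an eleventh down reaches G, and 17 semitones makes it Gbb2.
A perfect eleventh down from E3 gives B1.
A perfect eleventh down from B#3 gives F##2.

D3 Gbb3 D3 A#2 G2 Gbb2 B1 F##2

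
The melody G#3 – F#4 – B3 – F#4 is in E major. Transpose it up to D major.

F#4 E5 A4 E5

E major to D major up is a minor seventh, so every note moves up by that interval.
G#3 to F#4
F#4 to E5
B3 to A4
F#4 to E5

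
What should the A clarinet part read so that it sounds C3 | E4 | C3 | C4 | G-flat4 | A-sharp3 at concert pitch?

Eb3 G4 Eb3 Eb4 Bbb4 C#4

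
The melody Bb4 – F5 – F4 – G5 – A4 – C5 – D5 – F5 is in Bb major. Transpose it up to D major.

D5 A5 A4 B5 C#5 E5 F#5 A5

From Bb up to D is a major third; apply that to each pitch.
Bb4 becomes D5
F5 becomes A5
F4 becomes A4
G5 becomes B5
A4 becomes C#5
C5 becomes E5
D5 becomes F#5
F5 becomes A5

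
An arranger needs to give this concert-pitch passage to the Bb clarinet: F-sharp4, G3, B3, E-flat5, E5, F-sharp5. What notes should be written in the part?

G#4 A3 C#4 F5 F#5 G#5

Written C4 sounds as Bb3 on the Bb clarinet, so concert pitches are written a major second up.
F#4 becomes G#4
G3 becomes A3
B3 becomes C#4
Eb5 becomes F5
E5 becomes F#5
F#5 becomes G#5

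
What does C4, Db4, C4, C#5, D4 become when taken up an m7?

Bb4 Cb5 Bb4 B5 C5

C4 gives Bb4
Db4 gives Cb5
C4 gives Bb4
C#5 gives B5
D4 gives C5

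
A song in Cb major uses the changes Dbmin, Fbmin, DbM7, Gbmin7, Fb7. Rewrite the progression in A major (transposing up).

Cb major up to A major is an augmented sixth; each chord root moves by that interval while the quality stays the same.
Dbmin: root Db up an augmented sixth → B, giving Bmin.
Fbmin: root Fb up an augmented sixth → D, giving Dmin.
DbM7: root Db up an augmented sixth → B, giving BM7.
Gbmin7: root Gb up an augmented sixth → E, giving Emin7.
Fb7: root Fb up an augmented sixth → D, giving D7.

Bmin Dmin BM7 Emin7 D7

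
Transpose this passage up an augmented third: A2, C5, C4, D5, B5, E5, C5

A2 -> C##3
C5 -> E#5
C4 -> E#4
D5 -> F##5
B5 -> D##6
E5 -> G##5
C5 -> E#5

C##3 E#5 E#4 F##5 D##6 G##5 E#5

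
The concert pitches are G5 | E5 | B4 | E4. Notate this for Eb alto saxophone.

E6 C#6 G#5 C#5

The Eb alto saxophone sounds a major sixth below written, so the written part must be a major sixth above concert — transpose each note up.
G5 gives E6
E5 gives C#6
B4 gives G#5
E4 gives C#5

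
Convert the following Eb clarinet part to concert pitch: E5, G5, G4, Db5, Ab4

Written C4 on the Eb clarinet sounds as Eb4, a minor third higher; apply that shift to every note.
E5 -> G5
G5 -> Bb5
G4 -> Bb4
Db5 -> Fb5
Ab4 -> Cb5

G5 Bb5 Bb4 Fb5 Cb5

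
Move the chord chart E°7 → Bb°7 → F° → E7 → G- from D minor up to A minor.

B°7 F°7 C° B7 D-

D minor up to A minor is a perfect fifth; each chord root moves by that interval while the quality stays the same.
E°7: root E up a perfect fifth → B, giving B°7.
Bb°7: root Bb up a perfect fifth → F, giving F°7.
F°: root F up a perfect fifth → C, giving C°.
E7: root E up a perfect fifth → B, giving B7.
G-: root G up a perfect fifth → D, giving D-.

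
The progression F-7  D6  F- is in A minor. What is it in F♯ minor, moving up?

D-7 B6 D-

A minor up to F♯ minor is a major sixth; each chord root moves by that interval while the quality stays the same.
F-7: root F up a major sixth → D, giving D-7.
D6: root D up a major sixth → B, giving B6.
F-: root F up a major sixth → D, giving D-.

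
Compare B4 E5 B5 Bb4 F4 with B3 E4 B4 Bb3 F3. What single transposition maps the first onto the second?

down a perfect octave

Take the first pair: B4 → B3. B to B spans 8 letter names, so the interval is some kind of octave.
B3 to B4 is 12 semitones, which makes it a perfect octave; the second version is lower, so the direction is down.
Checking another pair — F4 → F3 — gives the same interval.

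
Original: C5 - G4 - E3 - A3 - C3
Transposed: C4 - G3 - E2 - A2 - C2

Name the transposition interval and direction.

From C5 to C4 is 8 letter names — an octave of some quality.
C4 to C5 is 12 semitones, which makes it a perfect octave; the second version is lower, so the direction is down.
Checking another pair — C3 → C2 — gives the same interval.

down a perfect octave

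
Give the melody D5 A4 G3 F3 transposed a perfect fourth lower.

A4 E4 D3 C3

D5 down a perfect fourth is A4.
A4: a fourth down reaches E, and 5 semitones makes it E4.
A perfect fourth down from G3 gives D3.
A perfect fourth down from F3 gives C3.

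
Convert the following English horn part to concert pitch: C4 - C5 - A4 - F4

Written C4 on the English horn sounds as F3, a perfect fifth lower; apply that shift to every note.
C4 → F3
C5 → F4
A4 → D4
F4 → Bb3

F3 F4 D4 Bb3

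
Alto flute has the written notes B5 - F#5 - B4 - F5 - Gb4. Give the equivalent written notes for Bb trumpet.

First find concert pitch: the alto flute sounds a perfect fourth below written, so B5 F#5 B4 F5 Gb4 sounds F#5 C#5 F#4 C5 Db4.
Then write for Bb trumpet: it sounds a major second below written, so the part must be a major second above concert.
F#5 → G#5
C#5 → D#5
F#4 → G#4
C5 → D5
Db4 → Eb4

G#5 D#5 G#4 D5 Eb4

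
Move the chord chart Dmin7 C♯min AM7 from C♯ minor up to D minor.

C♯ minor up to D minor is a minor second; each chord root moves by that interval while the quality stays the same.
Dmin7: root D up a minor second → Eb, giving Ebmin7.
C♯min: root C♯ up a minor second → D, giving Dmin.
AM7: root A up a minor second → Bb, giving BbM7.

Ebmin7 Dmin BbM7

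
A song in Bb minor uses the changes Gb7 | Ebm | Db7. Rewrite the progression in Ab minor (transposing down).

Bb minor down to Ab minor is a major second; each chord root moves by that interval while the quality stays the same.
Gb7: root Gb down a major second → Fb, giving Fb7.
Ebm: root Eb down a major second → Db, giving Dbm.
Db7: root Db down a major second → Cb, giving Cb7.

Fb7 Dbm Cb7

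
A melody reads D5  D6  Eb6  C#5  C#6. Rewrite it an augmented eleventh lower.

D5 -> Ab3
D6 -> Ab4
Eb6 -> Bbb4
C#5 -> G3
C#6 -> G4

Ab3 Ab4 Bbb4 G3 G4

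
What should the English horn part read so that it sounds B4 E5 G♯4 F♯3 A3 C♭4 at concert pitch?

F#5 B5 D#5 C#4 E4 Gb4

The English horn sounds a perfect fifth below written, so the written part must be a perfect fifth above concert — transpose each note up.
B4 -> F#5
E5 -> B5
G#4 -> D#5
F#3 -> C#4
A3 -> E4
Cb4 -> Gb4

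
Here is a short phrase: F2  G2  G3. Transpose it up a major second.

G2 A2 A3

F2 -> G2
G2 -> A2
G3 -> A3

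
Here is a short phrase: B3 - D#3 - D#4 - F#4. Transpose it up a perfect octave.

B4 D#4 D#5 F#5

B3 up a perfect octave is B4.
D#3: an octave up reaches D, and 12 semitones makes it D#4.
A perfect octave up from D#4 gives D#5.
A perfect octave up from F#4 gives F#5.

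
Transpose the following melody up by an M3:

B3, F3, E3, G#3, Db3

B3 up a major third is D#4.
F3 up a major third is A3.
A major third up from E3 gives G#3.
G#3 up a major third is B#3.
Db3: a third up reaches F, and 4 semitones makes it F3.

D#4 A3 G#3 B#3 F3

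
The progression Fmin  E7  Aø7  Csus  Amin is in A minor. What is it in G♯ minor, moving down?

Emin D#7 G#ø7 Bsus G#min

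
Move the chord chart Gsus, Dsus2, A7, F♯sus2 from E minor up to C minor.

E minor up to C minor is a minor sixth; each chord root moves by that interval while the quality stays the same.
Gsus: root G up a minor sixth → Eb, giving Ebsus.
Dsus2: root D up a minor sixth → Bb, giving Bbsus2.
A7: root A up a minor sixth → F, giving F7.
F♯sus2: root F♯ up a minor sixth → D, giving Dsus2.

Ebsus Bbsus2 F7 Dsus2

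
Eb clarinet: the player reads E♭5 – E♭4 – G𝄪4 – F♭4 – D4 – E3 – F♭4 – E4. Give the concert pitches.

Gb5 Gb4 B#4 Abb4 F4 G3 Abb4 G4

The Eb clarinet sounds a minor third above written, so transpose each written note up a minor third.
Eb5 to Gb5
Eb4 to Gb4
G##4 to B#4
Fb4 to Abb4
D4 to F4
E3 to G3
Fb4 to Abb4
E4 to G4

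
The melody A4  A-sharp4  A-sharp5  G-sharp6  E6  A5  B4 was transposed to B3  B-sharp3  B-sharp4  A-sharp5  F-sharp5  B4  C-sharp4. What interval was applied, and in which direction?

From A4 to B3 is 7 letter names — a seventh of some quality.
B3 to A4 is 10 semitones, which makes it a minor seventh; the second version is lower, so the direction is down.
Checking another pair — B4 → C#4 — gives the same interval.

down a minor seventh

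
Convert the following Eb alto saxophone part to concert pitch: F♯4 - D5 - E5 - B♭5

A3 F4 G4 Db5

Written C4 on the Eb alto saxophone sounds as Eb3, a major sixth lower; apply that shift to every note.
F#4 -> A3
D5 -> F4
E5 -> G4
Bb5 -> Db5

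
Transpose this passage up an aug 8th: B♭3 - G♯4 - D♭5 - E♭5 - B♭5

B4 G##5 D6 E6 B6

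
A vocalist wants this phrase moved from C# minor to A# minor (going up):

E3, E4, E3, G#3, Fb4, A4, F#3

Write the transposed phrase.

C#4 C#5 C#4 E#4 Db5 F#5 D#4

From C# up to A# is a major sixth; apply that to each pitch.
E3 becomes C#4
E4 becomes C#5
E3 becomes C#4
G#3 becomes E#4
Fb4 becomes Db5
A4 becomes F#5
F#3 becomes D#4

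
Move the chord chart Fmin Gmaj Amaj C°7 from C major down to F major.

Bbmin Cmaj Dmaj F°7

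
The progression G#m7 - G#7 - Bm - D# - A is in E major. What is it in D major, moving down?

E major down to D major is a major second; each chord root moves by that interval while the quality stays the same.
G#m7: root G# down a major second → F#, giving F#m7.
G#7: root G# down a major second → F#, giving F#7.
Bm: root B down a major second → A, giving Am.
D#: root D# down a major second → C#, giving C#.
A: root A down a major second → G, giving G.

F#m7 F#7 Am C# G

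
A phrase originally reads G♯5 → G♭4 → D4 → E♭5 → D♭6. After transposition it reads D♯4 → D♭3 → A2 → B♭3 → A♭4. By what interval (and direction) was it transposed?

down a perfect eleventh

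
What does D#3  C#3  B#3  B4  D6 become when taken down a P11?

A#1 G#1 F##2 F#3 A4

D#3 → A#1
C#3 → G#1
B#3 → F##2
B4 → F#3
D6 → A4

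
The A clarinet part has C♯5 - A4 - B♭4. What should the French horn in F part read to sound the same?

E#5 C#5 D5

First find concert pitch: the A clarinet sounds a minor third below written, so C♯5 A4 B♭4 sounds A#4 F#4 G4.
Then write for French horn in F: it sounds a perfect fifth below written, so the part must be a perfect fifth above concert.
A#4 → E#5
F#4 → C#5
G4 → D5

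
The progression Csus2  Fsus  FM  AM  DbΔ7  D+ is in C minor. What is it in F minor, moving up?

Fsus2 Bbsus BbM DM GbΔ7 G+

C minor up to F minor is a perfect fourth; each chord root moves by that interval while the quality stays the same.
Csus2: root C up a perfect fourth → F, giving Fsus2.
Fsus: root F up a perfect fourth → Bb, giving Bbsus.
FM: root F up a perfect fourth → Bb, giving BbM.
AM: root A up a perfect fourth → D, giving DM.
DbΔ7: root Db up a perfect fourth → Gb, giving GbΔ7.
D+: root D up a perfect fourth → G, giving G+.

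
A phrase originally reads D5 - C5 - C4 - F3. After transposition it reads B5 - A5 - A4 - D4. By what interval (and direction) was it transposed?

up a major sixth

From D5 to B5 is 6 letter names — a sixth of some quality.
D5 to B5 is 9 semitones, which makes it a major sixth; the second version is higher, so the direction is up.
Checking another pair — F3 → D4 — gives the same interval.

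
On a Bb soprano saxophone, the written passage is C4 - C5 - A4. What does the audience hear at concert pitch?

Written C4 on the Bb soprano saxophone sounds as Bb3, a major second lower; apply that shift to every note.
C4 gives Bb3
C5 gives Bb4
A4 gives G4

Bb3 Bb4 G4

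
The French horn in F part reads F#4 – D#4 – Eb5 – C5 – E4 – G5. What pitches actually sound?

B3 G#3 Ab4 F4 A3 C5

The French horn in F sounds a perfect fifth below written, so transpose each written note down a perfect fifth.
F#4 to B3
D#4 to G#3
Eb5 to Ab4
C5 to F4
E4 to A3
G5 to C5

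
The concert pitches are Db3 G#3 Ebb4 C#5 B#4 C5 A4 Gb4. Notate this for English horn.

Ab3 D#4 Bbb4 G#5 F##5 G5 E5 Db5

Written C4 sounds as F3 on the English horn, so concert pitches are written a perfect fifth up.
Db3 → Ab3
G#3 → D#4
Ebb4 → Bbb4
C#5 → G#5
B#4 → F##5
C5 → G5
A4 → E5
Gb4 → Db5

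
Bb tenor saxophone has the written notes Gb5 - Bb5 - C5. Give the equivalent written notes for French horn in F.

First find concert pitch: the Bb tenor saxophone sounds a major ninth below written, so Gb5 Bb5 C5 sounds Fb4 Ab4 Bb3.
Then write for French horn in F: it sounds a perfect fifth below written, so the part must be a perfect fifth above concert.
Fb4 → Cb5
Ab4 → Eb5
Bb3 → F4

Cb5 Eb5 F4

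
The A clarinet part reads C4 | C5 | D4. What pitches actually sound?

Written C4 on the A clarinet sounds as A3, a minor third lower; apply that shift to every note.
C4 becomes A3
C5 becomes A4
D4 becomes B3

A3 A4 B3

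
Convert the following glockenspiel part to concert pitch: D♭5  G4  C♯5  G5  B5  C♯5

Db7 G6 C#7 G7 B7 C#7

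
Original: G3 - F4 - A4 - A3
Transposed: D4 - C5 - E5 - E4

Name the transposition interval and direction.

up a perfect fifth

From G3 to D4 is 5 letter names — a fifth of some quality.
G3 to D4 is 7 semitones, which makes it a perfect fifth; the second version is higher, so the direction is up.
Checking another pair — A3 → E4 — gives the same interval.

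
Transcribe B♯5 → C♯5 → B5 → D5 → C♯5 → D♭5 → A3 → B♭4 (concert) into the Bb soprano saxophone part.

C##6 D#5 C#6 E5 D#5 Eb5 B3 C5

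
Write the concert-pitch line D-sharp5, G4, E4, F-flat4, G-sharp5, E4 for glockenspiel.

D#3 G2 E2 Fb2 G#3 E2

The glockenspiel sounds a perfect fifteenth above written, so the written part must be a perfect fifteenth below concert — transpose each note down.
D#5 → D#3
G4 → G2
E4 → E2
Fb4 → Fb2
G#5 → G#3
E4 → E2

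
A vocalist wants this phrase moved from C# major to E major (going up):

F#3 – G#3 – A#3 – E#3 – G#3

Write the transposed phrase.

From C# up to E is a minor third; apply that to each pitch.
F#3 becomes A3
G#3 becomes B3
A#3 becomes C#4
E#3 becomes G#3
G#3 becomes B3

A3 B3 C#4 G#3 B3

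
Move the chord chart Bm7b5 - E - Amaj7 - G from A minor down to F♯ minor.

A minor down to F♯ minor is a minor third; each chord root moves by that interval while the quality stays the same.
Bm7b5: root B down a minor third → G#, giving G#m7b5.
E: root E down a minor third → C#, giving C#.
Amaj7: root A down a minor third → F#, giving F#maj7.
G: root G down a minor third → E, giving E.

G#m7b5 C# F#maj7 E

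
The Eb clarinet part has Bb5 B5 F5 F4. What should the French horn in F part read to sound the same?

Ab6 A6 Eb6 Eb5

First find concert pitch: the Eb clarinet sounds a minor third above written, so Bb5 B5 F5 F4 sounds Db6 D6 Ab5 Ab4.
Then write for French horn in F: it sounds a perfect fifth below written, so the part must be a perfect fifth above concert.
Db6 → Ab6
D6 → A6
Ab5 → Eb6
Ab4 → Eb5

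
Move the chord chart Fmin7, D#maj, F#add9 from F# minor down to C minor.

F# minor down to C minor is an augmented fourth; each chord root moves by that interval while the quality stays the same.
Fmin7: root F down an augmented fourth → Cb, giving Cbmin7.
D#maj: root D# down an augmented fourth → A, giving Amaj.
F#add9: root F# down an augmented fourth → C, giving Cadd9.

Cbmin7 Amaj Cadd9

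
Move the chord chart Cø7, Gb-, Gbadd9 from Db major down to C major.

Db major down to C major is a minor second; each chord root moves by that interval while the quality stays the same.
Cø7: root C down a minor second → B, giving Bø7.
Gb-: root Gb down a minor second → F, giving F-.
Gbadd9: root Gb down a minor second → F, giving Fadd9.

Bø7 F- Fadd9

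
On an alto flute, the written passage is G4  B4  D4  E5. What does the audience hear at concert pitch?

The alto flute sounds a perfect fourth below written, so transpose each written note down a perfect fourth.
G4 to D4
B4 to F#4
D4 to A3
E5 to B4

D4 F#4 A3 B4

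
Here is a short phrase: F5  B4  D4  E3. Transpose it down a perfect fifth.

Bb4 E4 G3 A2

F5 to Bb4
B4 to E4
D4 to G3
E3 to A2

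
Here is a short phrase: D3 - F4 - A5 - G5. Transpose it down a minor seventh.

E2 G3 B4 A4

D3 gives E2
F4 gives G3
A5 gives B4
G5 gives A4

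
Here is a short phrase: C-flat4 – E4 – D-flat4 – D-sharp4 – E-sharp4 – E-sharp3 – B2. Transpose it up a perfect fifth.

Gb4 B4 Ab4 A#4 B#4 B#3 F#3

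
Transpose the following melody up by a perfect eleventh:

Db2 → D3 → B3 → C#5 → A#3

Gb3 G4 E5 F#6 D#5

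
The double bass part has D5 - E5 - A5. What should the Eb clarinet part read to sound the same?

First find concert pitch: the double bass sounds a perfect octave below written, so D5 E5 A5 sounds D4 E4 A4.
Then write for Eb clarinet: it sounds a minor third above written, so the part must be a minor third below concert.
D4 → B3
E4 → C#4
A4 → F#4

B3 C#4 F#4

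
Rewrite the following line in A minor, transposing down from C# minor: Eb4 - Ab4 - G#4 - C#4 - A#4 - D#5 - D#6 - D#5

Cb4 Fb4 E4 A3 F#4 B4 B5 B4

C# minor to A minor down is a major third, so every note moves down by that interval.
Eb4 → Cb4
Ab4 → Fb4
G#4 → E4
C#4 → A3
A#4 → F#4
D#5 → B4
D#6 → B5
D#5 → B4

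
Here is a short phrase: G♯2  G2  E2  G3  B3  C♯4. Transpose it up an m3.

B2 Bb2 G2 Bb3 D4 E4

G#2 becomes B2
G2 becomes Bb2
E2 becomes G2
G3 becomes Bb3
B3 becomes D4
C#4 becomes E4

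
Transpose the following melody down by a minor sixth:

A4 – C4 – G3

C#4 E3 B2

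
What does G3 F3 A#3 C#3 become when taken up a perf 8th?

G4 F4 A#4 C#4

G3 up a perfect octave is G4.
F3: an octave up reaches F, and 12 semitones makes it F4.
A#3: an octave up reaches A, and 12 semitones makes it A#4.
A perfect octave up from C#3 gives C#4.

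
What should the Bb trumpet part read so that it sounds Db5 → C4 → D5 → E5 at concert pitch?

Eb5 D4 E5 F#5

The Bb trumpet sounds a major second below written, so the written part must be a major second above concert — transpose each note up.
Db5 becomes Eb5
C4 becomes D4
D5 becomes E5
E5 becomes F#5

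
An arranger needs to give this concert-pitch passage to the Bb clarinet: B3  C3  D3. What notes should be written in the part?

C#4 D3 E3

Written C4 sounds as Bb3 on the Bb clarinet, so concert pitches are written a major second up.
B3 to C#4
C3 to D3
D3 to E3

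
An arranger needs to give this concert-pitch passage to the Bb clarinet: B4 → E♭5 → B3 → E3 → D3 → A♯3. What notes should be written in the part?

C#5 F5 C#4 F#3 E3 B#3

The Bb clarinet sounds a major second below written, so the written part must be a major second above concert — transpose each note up.
B4 -> C#5
Eb5 -> F5
B3 -> C#4
E3 -> F#3
D3 -> E3
A#3 -> B#3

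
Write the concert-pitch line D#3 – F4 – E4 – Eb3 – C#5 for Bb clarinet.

E#3 G4 F#4 F3 D#5

The Bb clarinet sounds a major second below written, so the written part must be a major second above concert — transpose each note up.
D#3 to E#3
F4 to G4
E4 to F#4
Eb3 to F3
C#5 to D#5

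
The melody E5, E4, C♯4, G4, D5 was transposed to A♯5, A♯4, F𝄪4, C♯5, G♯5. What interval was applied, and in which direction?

Take the first pair: E5 → A#5. E to A spans 4 letter names, so the interval is some kind of fourth.
E5 to A#5 is 6 semitones, which makes it an augmented fourth; the second version is higher, so the direction is up.
Checking another pair — D5 → G#5 — gives the same interval.

up an augmented fourth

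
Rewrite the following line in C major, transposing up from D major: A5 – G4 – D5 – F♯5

G6 F5 C6 E6

From D up to C is a minor seventh; apply that to each pitch.
A5 becomes G6
G4 becomes F5
D5 becomes C6
F#5 becomes E6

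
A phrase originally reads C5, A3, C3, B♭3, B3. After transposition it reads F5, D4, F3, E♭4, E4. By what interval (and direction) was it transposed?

From C5 to F5 is 4 letter names — a fourth of some quality.
C5 to F5 is 5 semitones, which makes it a perfect fourth; the second version is higher, so the direction is up.
Checking another pair — B3 → E4 — gives the same interval.

up a perfect fourth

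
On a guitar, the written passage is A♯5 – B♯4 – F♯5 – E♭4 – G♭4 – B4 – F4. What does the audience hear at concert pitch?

Written C4 on the guitar sounds as C3, a perfect octave lower; apply that shift to every note.
A#5 becomes A#4
B#4 becomes B#3
F#5 becomes F#4
Eb4 becomes Eb3
Gb4 becomes Gb3
B4 becomes B3
F4 becomes F3

A#4 B#3 F#4 Eb3 Gb3 B3 F3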